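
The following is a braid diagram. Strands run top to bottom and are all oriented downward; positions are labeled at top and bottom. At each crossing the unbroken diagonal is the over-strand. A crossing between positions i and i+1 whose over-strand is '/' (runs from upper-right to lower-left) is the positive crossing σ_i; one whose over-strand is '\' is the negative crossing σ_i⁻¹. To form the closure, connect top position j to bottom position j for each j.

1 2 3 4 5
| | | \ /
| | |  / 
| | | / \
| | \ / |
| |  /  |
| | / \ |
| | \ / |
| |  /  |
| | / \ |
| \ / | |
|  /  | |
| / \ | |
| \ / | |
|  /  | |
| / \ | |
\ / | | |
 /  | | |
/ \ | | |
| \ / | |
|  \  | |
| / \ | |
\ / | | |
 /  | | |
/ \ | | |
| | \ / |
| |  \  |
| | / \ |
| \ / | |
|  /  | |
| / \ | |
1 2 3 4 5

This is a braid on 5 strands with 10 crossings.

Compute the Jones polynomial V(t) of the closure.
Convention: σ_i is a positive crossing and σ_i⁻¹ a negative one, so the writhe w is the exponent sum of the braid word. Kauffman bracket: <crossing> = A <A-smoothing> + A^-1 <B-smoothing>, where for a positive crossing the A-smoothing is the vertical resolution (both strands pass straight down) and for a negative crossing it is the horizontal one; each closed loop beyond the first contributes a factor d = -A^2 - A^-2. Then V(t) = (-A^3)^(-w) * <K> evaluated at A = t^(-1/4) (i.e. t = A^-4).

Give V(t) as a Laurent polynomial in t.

Reading the diagram top to bottom ('/'-over between positions i,i+1 = s_i, '\'-over = s_i^-1): braid word = s4 s3 s3 s2 s2 s1 s2^-1 s1 s3^-1 s2.
Braid: s4 s3 s3 s2 s2 s1 s2^-1 s1 s3^-1 s2 on 5 strands, 10 crossings.
Writhe w = (#positive) - (#negative) = 8 - 2 = 6.
Computing the Kauffman bracket via state sum. There are 2^10 = 1024 states.
Smooth each crossing (0=||, 1=⌣⌢); contribution A^(Σ sign_k(1-2s_k)) * d^(L-1).
Tabulate the states by total A-exponent and number of loops L (A-exp: L × count):
  A^10: L=3 ×1
  A^8: L=2 ×3, L=4 ×7
  A^6: L=1 ×2, L=3 ×29, L=5 ×14
  A^4: L=2 ×39, L=4 ×72, L=6 ×9
  A^2: L=1 ×17, L=3 ×137, L=5 ×54, L=7 ×2
  A^0: L=2 ×109, L=4 ×128, L=6 ×15
  A^-2: L=1 ×30, L=3 ×132, L=5 ×47, L=7 ×1
  A^-4: L=2 ×49, L=4 ×65, L=6 ×6
  A^-6: L=3 ×31, L=5 ×14
  A^-8: L=4 ×9, L=6 ×1
  A^-10: L=5 ×1
Each group contributes A^e * Σ count * d^(L-1):
Powers of d = -A^2 - A^-2: d^2 = A^4 + 2 + A^-4; d^3 = -A^6 - 3*A^2 - 3*A^-2 - A^-6; d^4 = A^8 + 4*A^4 + 6 + 4*A^-4 + A^-8; d^5 = -A^10 - 5*A^6 - 10*A^2 - 10*A^-2 - 5*A^-6 - A^-10; d^6 = A^12 + 6*A^8 + 15*A^4 + 20 + 15*A^-4 + 6*A^-8 + A^-12.
  A^10 * (d^2) = A^14 + 2*A^10 + A^6
  A^8 * (3*d + 7*d^3) = -7*A^14 - 24*A^10 - 24*A^6 - 7*A^2
  A^6 * (2 + 29*d^2 + 14*d^4) = 14*A^14 + 85*A^10 + 144*A^6 + 85*A^2 + 14*A^-2
  A^4 * (39*d + 72*d^3 + 9*d^5) = -9*A^14 - 117*A^10 - 345*A^6 - 345*A^2 - 117*A^-2 - 9*A^-6
  A^2 * (17 + 137*d^2 + 54*d^4 + 2*d^6) = 2*A^14 + 66*A^10 + 383*A^6 + 655*A^2 + 383*A^-2 + 66*A^-6 + 2*A^-10
  A^0 * (109*d + 128*d^3 + 15*d^5) = -15*A^10 - 203*A^6 - 643*A^2 - 643*A^-2 - 203*A^-6 - 15*A^-10
  A^-2 * (30 + 132*d^2 + 47*d^4 + d^6) = A^10 + 53*A^6 + 335*A^2 + 596*A^-2 + 335*A^-6 + 53*A^-10 + A^-14
  A^-4 * (49*d + 65*d^3 + 6*d^5) = -6*A^6 - 95*A^2 - 304*A^-2 - 304*A^-6 - 95*A^-10 - 6*A^-14
  A^-6 * (31*d^2 + 14*d^4) = 14*A^2 + 87*A^-2 + 146*A^-6 + 87*A^-10 + 14*A^-14
  A^-8 * (9*d^3 + d^5) = -A^2 - 14*A^-2 - 37*A^-6 - 37*A^-10 - 14*A^-14 - A^-18
  A^-10 * (d^4) = A^-2 + 4*A^-6 + 6*A^-10 + 4*A^-14 + A^-18
Summing the groups: <K> = A^14 - 2*A^10 + 3*A^6 - 2*A^2 + 3*A^-2 - 2*A^-6 + A^-10 - A^-14
Normalise by the writhe: (-A^3)^(-w) = (-A^3)^(-6) = A^-18, so f(A) = A^-18 * <K> = A^-4 - 2*A^-8 + 3*A^-12 - 2*A^-16 + 3*A^-20 - 2*A^-24 + A^-28 - A^-32.
Substitute A = t^(-1/4), i.e. A^e → t^(-e/4): V(t) = -t^8 + t^7 - 2*t^6 + 3*t^5 - 2*t^4 + 3*t^3 - 2*t^2 + t

Answer: -t^8 + t^7 - 2*t^6 + 3*t^5 - 2*t^4 + 3*t^3 - 2*t^2 + t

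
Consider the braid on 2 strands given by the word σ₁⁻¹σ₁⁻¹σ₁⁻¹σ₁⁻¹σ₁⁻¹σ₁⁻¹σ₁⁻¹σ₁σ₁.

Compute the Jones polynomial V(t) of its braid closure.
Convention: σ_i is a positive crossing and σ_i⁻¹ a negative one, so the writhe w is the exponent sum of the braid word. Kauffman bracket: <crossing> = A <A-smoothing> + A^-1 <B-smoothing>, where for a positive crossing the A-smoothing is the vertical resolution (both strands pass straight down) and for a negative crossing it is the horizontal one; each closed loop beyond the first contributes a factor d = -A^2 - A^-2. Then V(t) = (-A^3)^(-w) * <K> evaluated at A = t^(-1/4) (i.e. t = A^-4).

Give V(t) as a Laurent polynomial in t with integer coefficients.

t^-2 + t^-4 - t^-5 + t^-6 - t^-7

Derivation:
The presented braid s1^-1 s1^-1 s1^-1 s1^-1 s1^-1 s1^-1 s1^-1 s1 s1 on 2 strands reduces by inverse Markov moves (closure unchanged at each step):
  Deconjugate: the word is γ·β·γ⁻¹ with γ = s1^-1 s1^-1 (prefix) and γ⁻¹ = s1 s1 (suffix); strip both.
Reduced to β = s1^-1 s1^-1 s1^-1 s1^-1 s1^-1 on 2 strands, 5 crossings.
Compute on β:
Braid: s1^-1 s1^-1 s1^-1 s1^-1 s1^-1 on 2 strands, 5 crossings.
Writhe w = (#positive) - (#negative) = 0 - 5 = -5.
Enumerate smoothing states for the bracket polynomial. There are 2^5 = 32 states.
Each crossing splits two ways (0=vertical, 1=horizontal). The state's weight is A^(#A-smoothings - #B-smoothings) * d^(loops - 1).
  state 00000: A-exp=-5, loops=2, term = A^-5 * d^1
  state 00001: A-exp=-3, loops=1, term = A^-3 * d^0
  state 00010: A-exp=-3, loops=1, term = A^-3 * d^0
  state 00011: A-exp=-1, loops=2, term = A^-1 * d^1
  state 00100: A-exp=-3, loops=1, term = A^-3 * d^0
  state 00101: A-exp=-1, loops=2, term = A^-1 * d^1
  state 00110: A-exp=-1, loops=2, term = A^-1 * d^1
  state 00111: A-exp=+1, loops=3, term = A^1 * d^2
  state 01000: A-exp=-3, loops=1, term = A^-3 * d^0
  state 01001: A-exp=-1, loops=2, term = A^-1 * d^1
  state 01010: A-exp=-1, loops=2, term = A^-1 * d^1
  state 01011: A-exp=+1, loops=3, term = A^1 * d^2
  state 01100: A-exp=-1, loops=2, term = A^-1 * d^1
  state 01101: A-exp=+1, loops=3, term = A^1 * d^2
  state 01110: A-exp=+1, loops=3, term = A^1 * d^2
  state 01111: A-exp=+3, loops=4, term = A^3 * d^3
  state 10000: A-exp=-3, loops=1, term = A^-3 * d^0
  state 10001: A-exp=-1, loops=2, term = A^-1 * d^1
  state 10010: A-exp=-1, loops=2, term = A^-1 * d^1
  state 10011: A-exp=+1, loops=3, term = A^1 * d^2
  state 10100: A-exp=-1, loops=2, term = A^-1 * d^1
  state 10101: A-exp=+1, loops=3, term = A^1 * d^2
  state 10110: A-exp=+1, loops=3, term = A^1 * d^2
  state 10111: A-exp=+3, loops=4, term = A^3 * d^3
  state 11000: A-exp=-1, loops=2, term = A^-1 * d^1
  state 11001: A-exp=+1, loops=3, term = A^1 * d^2
  state 11010: A-exp=+1, loops=3, term = A^1 * d^2
  state 11011: A-exp=+3, loops=4, term = A^3 * d^3
  state 11100: A-exp=+1, loops=3, term = A^1 * d^2
  state 11101: A-exp=+3, loops=4, term = A^3 * d^3
  state 11110: A-exp=+3, loops=4, term = A^3 * d^3
  state 11111: A-exp=+5, loops=5, term = A^5 * d^4
Collect the terms by A-exponent (count of states per loop number):
Powers of d = -A^2 - A^-2: d^2 = A^4 + 2 + A^-4; d^3 = -A^6 - 3*A^2 - 3*A^-2 - A^-6; d^4 = A^8 + 4*A^4 + 6 + 4*A^-4 + A^-8.
  A^5 * (d^4) = A^13 + 4*A^9 + 6*A^5 + 4*A + A^-3
  A^3 * (5*d^3) = -5*A^9 - 15*A^5 - 15*A - 5*A^-3
  A^1 * (10*d^2) = 10*A^5 + 20*A + 10*A^-3
  A^-1 * (10*d) = -10*A - 10*A^-3
  A^-3 * (5) = 5*A^-3
  A^-5 * (d) = -A^-3 - A^-7
Summing the groups: <K> = A^13 - A^9 + A^5 - A - A^-7
Normalise by the writhe: (-A^3)^(-w) = (-A^3)^(5) = -A^15, so f(A) = -A^15 * <K> = -A^28 + A^24 - A^20 + A^16 + A^8.
Substitute A = t^(-1/4), i.e. A^e → t^(-e/4): V(t) = t^-2 + t^-4 - t^-5 + t^-6 - t^-7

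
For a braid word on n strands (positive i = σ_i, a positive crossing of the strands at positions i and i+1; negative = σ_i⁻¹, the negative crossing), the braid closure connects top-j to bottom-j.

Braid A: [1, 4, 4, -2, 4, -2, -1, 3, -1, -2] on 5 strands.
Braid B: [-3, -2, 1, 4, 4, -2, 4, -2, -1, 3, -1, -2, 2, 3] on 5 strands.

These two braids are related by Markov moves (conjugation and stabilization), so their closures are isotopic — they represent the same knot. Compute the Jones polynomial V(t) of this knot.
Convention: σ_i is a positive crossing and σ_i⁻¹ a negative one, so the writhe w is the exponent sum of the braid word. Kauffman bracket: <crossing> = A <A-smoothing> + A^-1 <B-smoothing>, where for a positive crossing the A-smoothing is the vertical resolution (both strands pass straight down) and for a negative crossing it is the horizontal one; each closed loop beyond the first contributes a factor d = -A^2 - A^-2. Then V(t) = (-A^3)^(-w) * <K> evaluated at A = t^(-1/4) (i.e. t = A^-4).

Markov-equivalent braids have isotopic closures, hence identical knot invariants. Strip the Markov moves from each word to reach a common short braid β, then compute V(t) once on β.
Braid A: s1 s4 s4 s2^-1 s4 s2^-1 s1^-1 s3 s1^-1 s2^-1 on 5 strands has no conjugating prefix/suffix or stabilization to strip; take β = s1 s4 s4 s2^-1 s4 s2^-1 s1^-1 s3 s1^-1 s2^-1.
Braid B: s3^-1 s2^-1 s1 s4 s4 s2^-1 s4 s2^-1 s1^-1 s3 s1^-1 s2^-1 s2 s3 on 5 strands reduces by inverse Markov moves (closure unchanged at each step):
  Deconjugate: the word is γ·β·γ⁻¹ with γ = s3^-1 s2^-1 (prefix) and γ⁻¹ = s2 s3 (suffix); strip both.
Reduced to β = s1 s4 s4 s2^-1 s4 s2^-1 s1^-1 s3 s1^-1 s2^-1 on 5 strands, 10 crossings.
Both give the same β = s1 s4 s4 s2^-1 s4 s2^-1 s1^-1 s3 s1^-1 s2^-1 on 5 strands, so one state sum suffices:
Braid: s1 s4 s4 s2^-1 s4 s2^-1 s1^-1 s3 s1^-1 s2^-1 on 5 strands, 10 crossings.
Writhe w = (#positive) - (#negative) = 5 - 5 = 0.
Enumerate smoothing states for the bracket polynomial. There are 2^10 = 1024 states.
Smooth each crossing (0=||, 1=⌣⌢); contribution A^(Σ sign_k(1-2s_k)) * d^(L-1).
Tabulate the states by total A-exponent and number of loops L (A-exp: L × count):
  A^10: L=6 ×1
  A^8: L=5 ×10
  A^6: L=4 ×40, L=6 ×5
  A^4: L=3 ×80, L=5 ×39, L=7 ×1
  A^2: L=2 ×79, L=4 ×117, L=6 ×14
  A^0: L=1 ×30, L=3 ×158, L=5 ×62, L=7 ×2
  A^-2: L=2 ×84, L=4 ×111, L=6 ×15
  A^-4: L=1 ×9, L=3 ×74, L=5 ×36, L=7 ×1
  A^-6: L=2 ×12, L=4 ×29, L=6 ×4
  A^-8: L=3 ×6, L=5 ×4
  A^-10: L=4 ×1
Each group contributes A^e * Σ count * d^(L-1):
Powers of d = -A^2 - A^-2: d^2 = A^4 + 2 + A^-4; d^3 = -A^6 - 3*A^2 - 3*A^-2 - A^-6; d^4 = A^8 + 4*A^4 + 6 + 4*A^-4 + A^-8; d^5 = -A^10 - 5*A^6 - 10*A^2 - 10*A^-2 - 5*A^-6 - A^-10; d^6 = A^12 + 6*A^8 + 15*A^4 + 20 + 15*A^-4 + 6*A^-8 + A^-12.
  A^10 * (d^5) = -A^20 - 5*A^16 - 10*A^12 - 10*A^8 - 5*A^4 - 1
  A^8 * (10*d^4) = 10*A^16 + 40*A^12 + 60*A^8 + 40*A^4 + 10
  A^6 * (40*d^3 + 5*d^5) = -5*A^16 - 65*A^12 - 170*A^8 - 170*A^4 - 65 - 5*A^-4
  A^4 * (80*d^2 + 39*d^4 + d^6) = A^16 + 45*A^12 + 251*A^8 + 414*A^4 + 251 + 45*A^-4 + A^-8
  A^2 * (79*d + 117*d^3 + 14*d^5) = -14*A^12 - 187*A^8 - 570*A^4 - 570 - 187*A^-4 - 14*A^-8
  A^0 * (30 + 158*d^2 + 62*d^4 + 2*d^6) = 2*A^12 + 74*A^8 + 436*A^4 + 758 + 436*A^-4 + 74*A^-8 + 2*A^-12
  A^-2 * (84*d + 111*d^3 + 15*d^5) = -15*A^8 - 186*A^4 - 567 - 567*A^-4 - 186*A^-8 - 15*A^-12
  A^-4 * (9 + 74*d^2 + 36*d^4 + d^6) = A^8 + 42*A^4 + 233 + 393*A^-4 + 233*A^-8 + 42*A^-12 + A^-16
  A^-6 * (12*d + 29*d^3 + 4*d^5) = -4*A^4 - 49 - 139*A^-4 - 139*A^-8 - 49*A^-12 - 4*A^-16
  A^-8 * (6*d^2 + 4*d^4) = 4 + 22*A^-4 + 36*A^-8 + 22*A^-12 + 4*A^-16
  A^-10 * (d^3) = -A^-4 - 3*A^-8 - 3*A^-12 - A^-16
Summing the groups: <K> = -A^20 + A^16 - 2*A^12 + 4*A^8 - 3*A^4 + 4 - 3*A^-4 + 2*A^-8 - A^-12
Normalise by the writhe: (-A^3)^(-w) = (-A^3)^(0) = 1, so f(A) = 1 * <K> = -A^20 + A^16 - 2*A^12 + 4*A^8 - 3*A^4 + 4 - 3*A^-4 + 2*A^-8 - A^-12.
Substitute A = t^(-1/4), i.e. A^e → t^(-e/4): V(t) = -t^3 + 2*t^2 - 3*t + 4 - 3*t^-1 + 4*t^-2 - 2*t^-3 + t^-4 - t^-5

Answer: -t^3 + 2*t^2 - 3*t + 4 - 3*t^-1 + 4*t^-2 - 2*t^-3 + t^-4 - t^-5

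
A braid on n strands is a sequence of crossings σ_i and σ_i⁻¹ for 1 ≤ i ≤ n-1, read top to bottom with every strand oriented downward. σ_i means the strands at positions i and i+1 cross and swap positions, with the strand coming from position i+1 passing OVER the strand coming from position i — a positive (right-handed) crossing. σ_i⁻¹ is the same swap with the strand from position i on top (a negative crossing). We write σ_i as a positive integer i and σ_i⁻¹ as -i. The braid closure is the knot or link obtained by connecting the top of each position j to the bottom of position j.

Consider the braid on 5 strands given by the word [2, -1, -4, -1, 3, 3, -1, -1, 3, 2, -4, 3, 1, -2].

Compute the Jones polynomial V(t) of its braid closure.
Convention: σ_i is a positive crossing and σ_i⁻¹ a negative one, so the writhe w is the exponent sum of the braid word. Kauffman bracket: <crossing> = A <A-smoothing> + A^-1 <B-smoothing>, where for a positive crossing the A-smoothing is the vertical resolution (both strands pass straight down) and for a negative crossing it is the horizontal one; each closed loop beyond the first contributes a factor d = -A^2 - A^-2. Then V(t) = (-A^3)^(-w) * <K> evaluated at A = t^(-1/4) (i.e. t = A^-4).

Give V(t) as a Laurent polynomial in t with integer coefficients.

t^4 - 2*t^3 + 3*t^2 - 5*t + 6 - 5*t^-1 + 5*t^-2 - 3*t^-3 + 2*t^-4 - t^-5

Derivation:
The presented braid s2 s1^-1 s4^-1 s1^-1 s3 s3 s1^-1 s1^-1 s3 s2 s4^-1 s3 s1 s2^-1 on 5 strands reduces by inverse Markov moves (closure unchanged at each step):
  Deconjugate: the word is γ·β·γ⁻¹ with γ = s2 s1^-1 (prefix) and γ⁻¹ = s1 s2^-1 (suffix); strip both.
Reduced to β = s4^-1 s1^-1 s3 s3 s1^-1 s1^-1 s3 s2 s4^-1 s3 on 5 strands, 10 crossings.
Compute on β:
Braid: s4^-1 s1^-1 s3 s3 s1^-1 s1^-1 s3 s2 s4^-1 s3 on 5 strands, 10 crossings.
Writhe w = (#positive) - (#negative) = 5 - 5 = 0.
Computing the Kauffman bracket via state sum. There are 2^10 = 1024 states.
Smooth each crossing (0=||, 1=⌣⌢); contribution A^(Σ sign_k(1-2s_k)) * d^(L-1).
Tabulate the states by total A-exponent and number of loops L (A-exp: L × count):
  A^10: L=6 ×1
  A^8: L=5 ×10
  A^6: L=4 ×41, L=6 ×4
  A^4: L=3 ×83, L=5 ×36, L=7 ×1
  A^2: L=2 ×84, L=4 ×107, L=6 ×19
  A^0: L=1 ×33, L=3 ×143, L=5 ×70, L=7 ×6
  A^-2: L=2 ×68, L=4 ×116, L=6 ×25, L=8 ×1
  A^-4: L=3 ×64, L=5 ×52, L=7 ×4
  A^-6: L=4 ×33, L=6 ×12
  A^-8: L=5 ×9, L=7 ×1
  A^-10: L=6 ×1
Each group contributes A^e * Σ count * d^(L-1):
Powers of d = -A^2 - A^-2: d^2 = A^4 + 2 + A^-4; d^3 = -A^6 - 3*A^2 - 3*A^-2 - A^-6; d^4 = A^8 + 4*A^4 + 6 + 4*A^-4 + A^-8; d^5 = -A^10 - 5*A^6 - 10*A^2 - 10*A^-2 - 5*A^-6 - A^-10; d^6 = A^12 + 6*A^8 + 15*A^4 + 20 + 15*A^-4 + 6*A^-8 + A^-12; d^7 = -A^14 - 7*A^10 - 21*A^6 - 35*A^2 - 35*A^-2 - 21*A^-6 - 7*A^-10 - A^-14.
  A^10 * (d^5) = -A^20 - 5*A^16 - 10*A^12 - 10*A^8 - 5*A^4 - 1
  A^8 * (10*d^4) = 10*A^16 + 40*A^12 + 60*A^8 + 40*A^4 + 10
  A^6 * (41*d^3 + 4*d^5) = -4*A^16 - 61*A^12 - 163*A^8 - 163*A^4 - 61 - 4*A^-4
  A^4 * (83*d^2 + 36*d^4 + d^6) = A^16 + 42*A^12 + 242*A^8 + 402*A^4 + 242 + 42*A^-4 + A^-8
  A^2 * (84*d + 107*d^3 + 19*d^5) = -19*A^12 - 202*A^8 - 595*A^4 - 595 - 202*A^-4 - 19*A^-8
  A^0 * (33 + 143*d^2 + 70*d^4 + 6*d^6) = 6*A^12 + 106*A^8 + 513*A^4 + 859 + 513*A^-4 + 106*A^-8 + 6*A^-12
  A^-2 * (68*d + 116*d^3 + 25*d^5 + d^7) = -A^12 - 32*A^8 - 262*A^4 - 701 - 701*A^-4 - 262*A^-8 - 32*A^-12 - A^-16
  A^-4 * (64*d^2 + 52*d^4 + 4*d^6) = 4*A^8 + 76*A^4 + 332 + 520*A^-4 + 332*A^-8 + 76*A^-12 + 4*A^-16
  A^-6 * (33*d^3 + 12*d^5) = -12*A^4 - 93 - 219*A^-4 - 219*A^-8 - 93*A^-12 - 12*A^-16
  A^-8 * (9*d^4 + d^6) = A^4 + 15 + 51*A^-4 + 74*A^-8 + 51*A^-12 + 15*A^-16 + A^-20
  A^-10 * (d^5) = -1 - 5*A^-4 - 10*A^-8 - 10*A^-12 - 5*A^-16 - A^-20
Summing the groups: <K> = -A^20 + 2*A^16 - 3*A^12 + 5*A^8 - 5*A^4 + 6 - 5*A^-4 + 3*A^-8 - 2*A^-12 + A^-16
Normalise by the writhe: (-A^3)^(-w) = (-A^3)^(0) = 1, so f(A) = 1 * <K> = -A^20 + 2*A^16 - 3*A^12 + 5*A^8 - 5*A^4 + 6 - 5*A^-4 + 3*A^-8 - 2*A^-12 + A^-16.
Substitute A = t^(-1/4), i.e. A^e → t^(-e/4): V(t) = t^4 - 2*t^3 + 3*t^2 - 5*t + 6 - 5*t^-1 + 5*t^-2 - 3*t^-3 + 2*t^-4 - t^-5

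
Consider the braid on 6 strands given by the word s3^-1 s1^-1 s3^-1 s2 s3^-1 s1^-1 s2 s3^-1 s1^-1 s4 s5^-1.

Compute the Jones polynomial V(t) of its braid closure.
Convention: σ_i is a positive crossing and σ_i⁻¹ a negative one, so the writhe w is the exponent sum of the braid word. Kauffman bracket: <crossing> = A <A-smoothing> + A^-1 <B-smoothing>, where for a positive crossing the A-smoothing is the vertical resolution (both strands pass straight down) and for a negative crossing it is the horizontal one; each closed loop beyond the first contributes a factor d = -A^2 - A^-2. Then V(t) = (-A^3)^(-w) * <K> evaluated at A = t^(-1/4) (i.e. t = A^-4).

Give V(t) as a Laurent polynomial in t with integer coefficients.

1 - 2*t^-1 + 4*t^-2 - 5*t^-3 + 7*t^-4 - 7*t^-5 + 6*t^-6 - 5*t^-7 + 3*t^-8 - t^-9

Derivation:
The presented braid s3^-1 s1^-1 s3^-1 s2 s3^-1 s1^-1 s2 s3^-1 s1^-1 s4 s5^-1 on 6 strands reduces by inverse Markov moves (closure unchanged at each step):
  Destabilize: the word has the form β·s5^-1 where s5^-1 occurs only as the final letter (β ∈ B_5); drop it and the last strand → 5 strands.
  Destabilize: the word has the form β·s4 where s4 occurs only as the final letter (β ∈ B_4); drop it and the last strand → 4 strands.
Reduced to β = s3^-1 s1^-1 s3^-1 s2 s3^-1 s1^-1 s2 s3^-1 s1^-1 on 4 strands, 9 crossings.
Compute on β:
Braid: s3^-1 s1^-1 s3^-1 s2 s3^-1 s1^-1 s2 s3^-1 s1^-1 on 4 strands, 9 crossings.
Writhe w = (#positive) - (#negative) = 2 - 7 = -5.
State-sum expansion of <K>. There are 2^9 = 512 states.
Smooth each crossing (0=||, 1=⌣⌢); contribution A^(Σ sign_k(1-2s_k)) * d^(L-1).
Tabulate the states by total A-exponent and number of loops L (A-exp: L × count):
  A^9: L=7 ×1
  A^7: L=6 ×9
  A^5: L=5 ×36
  A^3: L=4 ×83, L=6 ×1
  A^1: L=3 ×118, L=5 ×8
  A^-1: L=2 ×100, L=4 ×26
  A^-3: L=1 ×41, L=3 ×42, L=5 ×1
  A^-5: L=2 ×31, L=4 ×5
  A^-7: L=3 ×9
  A^-9: L=4 ×1
Each group contributes A^e * Σ count * d^(L-1):
Powers of d = -A^2 - A^-2: d^2 = A^4 + 2 + A^-4; d^3 = -A^6 - 3*A^2 - 3*A^-2 - A^-6; d^4 = A^8 + 4*A^4 + 6 + 4*A^-4 + A^-8; d^5 = -A^10 - 5*A^6 - 10*A^2 - 10*A^-2 - 5*A^-6 - A^-10; d^6 = A^12 + 6*A^8 + 15*A^4 + 20 + 15*A^-4 + 6*A^-8 + A^-12.
  A^9 * (d^6) = A^21 + 6*A^17 + 15*A^13 + 20*A^9 + 15*A^5 + 6*A + A^-3
  A^7 * (9*d^5) = -9*A^17 - 45*A^13 - 90*A^9 - 90*A^5 - 45*A - 9*A^-3
  A^5 * (36*d^4) = 36*A^13 + 144*A^9 + 216*A^5 + 144*A + 36*A^-3
  A^3 * (83*d^3 + d^5) = -A^13 - 88*A^9 - 259*A^5 - 259*A - 88*A^-3 - A^-7
  A^1 * (118*d^2 + 8*d^4) = 8*A^9 + 150*A^5 + 284*A + 150*A^-3 + 8*A^-7
  A^-1 * (100*d + 26*d^3) = -26*A^5 - 178*A - 178*A^-3 - 26*A^-7
  A^-3 * (41 + 42*d^2 + d^4) = A^5 + 46*A + 131*A^-3 + 46*A^-7 + A^-11
  A^-5 * (31*d + 5*d^3) = -5*A - 46*A^-3 - 46*A^-7 - 5*A^-11
  A^-7 * (9*d^2) = 9*A^-3 + 18*A^-7 + 9*A^-11
  A^-9 * (d^3) = -A^-3 - 3*A^-7 - 3*A^-11 - A^-15
Summing the groups: <K> = A^21 - 3*A^17 + 5*A^13 - 6*A^9 + 7*A^5 - 7*A + 5*A^-3 - 4*A^-7 + 2*A^-11 - A^-15
Normalise by the writhe: (-A^3)^(-w) = (-A^3)^(5) = -A^15, so f(A) = -A^15 * <K> = -A^36 + 3*A^32 - 5*A^28 + 6*A^24 - 7*A^20 + 7*A^16 - 5*A^12 + 4*A^8 - 2*A^4 + 1.
Substitute A = t^(-1/4), i.e. A^e → t^(-e/4): V(t) = 1 - 2*t^-1 + 4*t^-2 - 5*t^-3 + 7*t^-4 - 7*t^-5 + 6*t^-6 - 5*t^-7 + 3*t^-8 - t^-9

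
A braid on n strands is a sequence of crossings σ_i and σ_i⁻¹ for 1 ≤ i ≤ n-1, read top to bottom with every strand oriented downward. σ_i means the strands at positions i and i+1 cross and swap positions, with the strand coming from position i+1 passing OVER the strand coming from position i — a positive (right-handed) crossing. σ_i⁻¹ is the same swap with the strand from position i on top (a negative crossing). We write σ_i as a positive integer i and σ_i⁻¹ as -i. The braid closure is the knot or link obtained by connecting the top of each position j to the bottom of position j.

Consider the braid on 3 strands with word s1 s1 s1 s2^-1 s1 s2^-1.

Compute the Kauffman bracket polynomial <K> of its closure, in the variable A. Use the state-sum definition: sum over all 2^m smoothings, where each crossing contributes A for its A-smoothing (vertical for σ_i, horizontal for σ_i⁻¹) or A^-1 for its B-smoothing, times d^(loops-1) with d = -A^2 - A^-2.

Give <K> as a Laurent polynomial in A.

Braid: s1 s1 s1 s2^-1 s1 s2^-1 on 3 strands, 6 crossings.
Writhe w = (#positive) - (#negative) = 4 - 2 = 2.
Enumerate smoothing states for the bracket polynomial. There are 2^6 = 64 states.
Smooth each crossing (0=||, 1=⌣⌢); contribution A^(Σ sign_k(1-2s_k)) * d^(L-1).
Tabulate the states by total A-exponent and number of loops L (A-exp: L × count):
  A^6: L=3 ×1
  A^4: L=2 ×6
  A^2: L=1 ×11, L=3 ×4
  A^0: L=2 ×19, L=4 ×1
  A^-2: L=3 ×15
  A^-4: L=4 ×6
  A^-6: L=5 ×1
Each group contributes A^e * Σ count * d^(L-1):
Powers of d = -A^2 - A^-2: d^2 = A^4 + 2 + A^-4; d^3 = -A^6 - 3*A^2 - 3*A^-2 - A^-6; d^4 = A^8 + 4*A^4 + 6 + 4*A^-4 + A^-8.
  A^6 * (d^2) = A^10 + 2*A^6 + A^2
  A^4 * (6*d) = -6*A^6 - 6*A^2
  A^2 * (11 + 4*d^2) = 4*A^6 + 19*A^2 + 4*A^-2
  A^0 * (19*d + d^3) = -A^6 - 22*A^2 - 22*A^-2 - A^-6
  A^-2 * (15*d^2) = 15*A^2 + 30*A^-2 + 15*A^-6
  A^-4 * (6*d^3) = -6*A^2 - 18*A^-2 - 18*A^-6 - 6*A^-10
  A^-6 * (d^4) = A^2 + 4*A^-2 + 6*A^-6 + 4*A^-10 + A^-14
Summing the groups: <K> = A^10 - A^6 + 2*A^2 - 2*A^-2 + 2*A^-6 - 2*A^-10 + A^-14

Answer: A^10 - A^6 + 2*A^2 - 2*A^-2 + 2*A^-6 - 2*A^-10 + A^-14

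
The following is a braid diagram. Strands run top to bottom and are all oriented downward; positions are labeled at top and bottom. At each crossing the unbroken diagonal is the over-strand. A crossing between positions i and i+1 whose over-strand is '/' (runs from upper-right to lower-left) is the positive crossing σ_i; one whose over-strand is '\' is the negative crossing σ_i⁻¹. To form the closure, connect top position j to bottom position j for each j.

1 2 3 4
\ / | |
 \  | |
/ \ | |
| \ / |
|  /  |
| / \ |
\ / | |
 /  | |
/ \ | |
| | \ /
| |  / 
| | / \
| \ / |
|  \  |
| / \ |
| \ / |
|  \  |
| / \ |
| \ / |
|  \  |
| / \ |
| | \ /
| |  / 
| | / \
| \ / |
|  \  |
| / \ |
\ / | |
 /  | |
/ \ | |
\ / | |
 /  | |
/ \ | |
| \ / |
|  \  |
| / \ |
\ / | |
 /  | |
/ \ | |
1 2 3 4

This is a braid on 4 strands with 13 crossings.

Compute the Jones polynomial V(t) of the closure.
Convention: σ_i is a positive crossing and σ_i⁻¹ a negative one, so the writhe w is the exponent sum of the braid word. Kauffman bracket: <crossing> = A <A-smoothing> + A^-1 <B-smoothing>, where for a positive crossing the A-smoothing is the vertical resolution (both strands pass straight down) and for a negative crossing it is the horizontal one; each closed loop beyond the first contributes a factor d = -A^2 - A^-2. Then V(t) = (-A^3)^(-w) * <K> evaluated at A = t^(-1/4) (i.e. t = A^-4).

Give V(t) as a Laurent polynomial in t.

-t^5 + 2*t^4 - 3*t^3 + 5*t^2 - 5*t + 6 - 5*t^-1 + 3*t^-2 - 2*t^-3 + t^-4

Derivation:
Reading the diagram top to bottom ('/'-over between positions i,i+1 = s_i, '\'-over = s_i^-1): braid word = s1^-1 s2 s1 s3 s2^-1 s2^-1 s2^-1 s3 s2^-1 s1 s1 s2^-1 s1.
The presented braid s1^-1 s2 s1 s3 s2^-1 s2^-1 s2^-1 s3 s2^-1 s1 s1 s2^-1 s1 on 4 strands reduces by inverse Markov moves (closure unchanged at each step):
  Deconjugate: the word is γ·β·γ⁻¹ with γ = s1^-1 (prefix) and γ⁻¹ = s1 (suffix); strip both.
  Deconjugate: the word is γ·β·γ⁻¹ with γ = s2 (prefix) and γ⁻¹ = s2^-1 (suffix); strip both.
Reduced to β = s1 s3 s2^-1 s2^-1 s2^-1 s3 s2^-1 s1 s1 on 4 strands, 9 crossings.
Compute on β:
Braid: s1 s3 s2^-1 s2^-1 s2^-1 s3 s2^-1 s1 s1 on 4 strands, 9 crossings.
Writhe w = (#positive) - (#negative) = 5 - 4 = 1.
Enumerate smoothing states for the bracket polynomial. There are 2^9 = 512 states.
Each crossing splits two ways (0=vertical, 1=horizontal). The state's weight is A^(#A-smoothings - #B-smoothings) * d^(loops - 1).
Tabulate the states by total A-exponent and number of loops L (A-exp: L × count):
  A^9: L=6 ×1
  A^7: L=5 ×9
  A^5: L=4 ×33, L=6 ×3
  A^3: L=3 ×64, L=5 ×19, L=7 ×1
  A^1: L=2 ×68, L=4 ×52, L=6 ×6
  A^-1: L=1 ×33, L=3 ×75, L=5 ×18
  A^-3: L=2 ×51, L=4 ×32, L=6 ×1
  A^-5: L=3 ×32, L=5 ×4
  A^-7: L=4 ×9
  A^-9: L=5 ×1
Each group contributes A^e * Σ count * d^(L-1):
Powers of d = -A^2 - A^-2: d^2 = A^4 + 2 + A^-4; d^3 = -A^6 - 3*A^2 - 3*A^-2 - A^-6; d^4 = A^8 + 4*A^4 + 6 + 4*A^-4 + A^-8; d^5 = -A^10 - 5*A^6 - 10*A^2 - 10*A^-2 - 5*A^-6 - A^-10; d^6 = A^12 + 6*A^8 + 15*A^4 + 20 + 15*A^-4 + 6*A^-8 + A^-12.
  A^9 * (d^5) = -A^19 - 5*A^15 - 10*A^11 - 10*A^7 - 5*A^3 - A^-1
  A^7 * (9*d^4) = 9*A^15 + 36*A^11 + 54*A^7 + 36*A^3 + 9*A^-1
  A^5 * (33*d^3 + 3*d^5) = -3*A^15 - 48*A^11 - 129*A^7 - 129*A^3 - 48*A^-1 - 3*A^-5
  A^3 * (64*d^2 + 19*d^4 + d^6) = A^15 + 25*A^11 + 155*A^7 + 262*A^3 + 155*A^-1 + 25*A^-5 + A^-9
  A^1 * (68*d + 52*d^3 + 6*d^5) = -6*A^11 - 82*A^7 - 284*A^3 - 284*A^-1 - 82*A^-5 - 6*A^-9
  A^-1 * (33 + 75*d^2 + 18*d^4) = 18*A^7 + 147*A^3 + 291*A^-1 + 147*A^-5 + 18*A^-9
  A^-3 * (51*d + 32*d^3 + d^5) = -A^7 - 37*A^3 - 157*A^-1 - 157*A^-5 - 37*A^-9 - A^-13
  A^-5 * (32*d^2 + 4*d^4) = 4*A^3 + 48*A^-1 + 88*A^-5 + 48*A^-9 + 4*A^-13
  A^-7 * (9*d^3) = -9*A^-1 - 27*A^-5 - 27*A^-9 - 9*A^-13
  A^-9 * (d^4) = A^-1 + 4*A^-5 + 6*A^-9 + 4*A^-13 + A^-17
Summing the groups: <K> = -A^19 + 2*A^15 - 3*A^11 + 5*A^7 - 6*A^3 + 5*A^-1 - 5*A^-5 + 3*A^-9 - 2*A^-13 + A^-17
Normalise by the writhe: (-A^3)^(-w) = (-A^3)^(-1) = -A^-3, so f(A) = -A^-3 * <K> = A^16 - 2*A^12 + 3*A^8 - 5*A^4 + 6 - 5*A^-4 + 5*A^-8 - 3*A^-12 + 2*A^-16 - A^-20.
Substitute A = t^(-1/4), i.e. A^e → t^(-e/4): V(t) = -t^5 + 2*t^4 - 3*t^3 + 5*t^2 - 5*t + 6 - 5*t^-1 + 3*t^-2 - 2*t^-3 + t^-4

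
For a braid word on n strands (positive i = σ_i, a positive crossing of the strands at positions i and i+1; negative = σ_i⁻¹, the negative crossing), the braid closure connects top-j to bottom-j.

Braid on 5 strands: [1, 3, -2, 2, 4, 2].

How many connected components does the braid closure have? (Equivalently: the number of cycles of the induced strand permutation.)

Track the strand permutation on 5 strands, starting from identity.
  step 1: s1 swaps positions 1,2 -> [2 1 3 4 5]
  step 2: s3 swaps positions 3,4 -> [2 1 4 3 5]
  step 3: s2^-1 swaps positions 2,3 -> [2 4 1 3 5]
  step 4: s2 swaps positions 2,3 -> [2 1 4 3 5]
  step 5: s4 swaps positions 4,5 -> [2 1 4 5 3]
  step 6: s2 swaps positions 2,3 -> [2 4 1 5 3]
Final permutation (position -> original strand): [2 4 1 5 3]
Closure components = cycle count of this permutation = 1.

Answer: 1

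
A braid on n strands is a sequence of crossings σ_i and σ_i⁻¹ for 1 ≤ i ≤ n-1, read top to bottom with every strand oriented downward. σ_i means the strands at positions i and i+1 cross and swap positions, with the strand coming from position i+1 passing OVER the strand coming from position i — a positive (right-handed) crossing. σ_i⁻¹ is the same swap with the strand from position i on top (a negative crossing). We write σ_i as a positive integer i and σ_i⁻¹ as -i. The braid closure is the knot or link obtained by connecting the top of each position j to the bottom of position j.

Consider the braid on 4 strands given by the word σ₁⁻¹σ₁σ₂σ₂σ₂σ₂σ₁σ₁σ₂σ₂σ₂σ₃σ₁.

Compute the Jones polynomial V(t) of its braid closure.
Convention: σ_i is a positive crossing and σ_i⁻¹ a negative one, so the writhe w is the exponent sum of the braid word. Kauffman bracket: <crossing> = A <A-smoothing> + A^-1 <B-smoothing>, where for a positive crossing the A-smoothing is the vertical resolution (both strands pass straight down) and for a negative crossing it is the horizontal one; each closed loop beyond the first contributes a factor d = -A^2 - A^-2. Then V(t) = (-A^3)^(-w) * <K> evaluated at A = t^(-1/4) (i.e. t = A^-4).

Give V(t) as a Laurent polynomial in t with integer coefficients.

-t^12 + t^11 - t^10 + t^9 - t^8 + t^6 + t^4

Derivation:
The presented braid s1^-1 s1 s2 s2 s2 s2 s1 s1 s2 s2 s2 s3 s1 on 4 strands reduces by inverse Markov moves (closure unchanged at each step):
  Deconjugate: the word is γ·β·γ⁻¹ with γ = s1^-1 (prefix) and γ⁻¹ = s1 (suffix); strip both.
  Destabilize: the word has the form β·s3 where s3 occurs only as the final letter (β ∈ B_3); drop it and the last strand → 3 strands.
Reduced to β = s1 s2 s2 s2 s2 s1 s1 s2 s2 s2 on 3 strands, 10 crossings.
Compute on β:
Braid: s1 s2 s2 s2 s2 s1 s1 s2 s2 s2 on 3 strands, 10 crossings.
Writhe w = (#positive) - (#negative) = 10 - 0 = 10.
Enumerate smoothing states for the bracket polynomial. There are 2^10 = 1024 states.
Smooth each crossing (0=||, 1=⌣⌢); contribution A^(Σ sign_k(1-2s_k)) * d^(L-1).
Tabulate the states by total A-exponent and number of loops L (A-exp: L × count):
  A^10: L=3 ×1
  A^8: L=2 ×10
  A^6: L=1 ×21, L=3 ×24
  A^4: L=2 ×84, L=4 ×36
  A^2: L=1 ×24, L=3 ×151, L=5 ×35
  A^0: L=2 ×72, L=4 ×159, L=6 ×21
  A^-2: L=3 ×98, L=5 ×105, L=7 ×7
  A^-4: L=4 ×76, L=6 ×43, L=8 ×1
  A^-6: L=5 ×35, L=7 ×10
  A^-8: L=6 ×9, L=8 ×1
  A^-10: L=7 ×1
Each group contributes A^e * Σ count * d^(L-1):
Powers of d = -A^2 - A^-2: d^2 = A^4 + 2 + A^-4; d^3 = -A^6 - 3*A^2 - 3*A^-2 - A^-6; d^4 = A^8 + 4*A^4 + 6 + 4*A^-4 + A^-8; d^5 = -A^10 - 5*A^6 - 10*A^2 - 10*A^-2 - 5*A^-6 - A^-10; d^6 = A^12 + 6*A^8 + 15*A^4 + 20 + 15*A^-4 + 6*A^-8 + A^-12; d^7 = -A^14 - 7*A^10 - 21*A^6 - 35*A^2 - 35*A^-2 - 21*A^-6 - 7*A^-10 - A^-14.
  A^10 * (d^2) = A^14 + 2*A^10 + A^6
  A^8 * (10*d) = -10*A^10 - 10*A^6
  A^6 * (21 + 24*d^2) = 24*A^10 + 69*A^6 + 24*A^2
  A^4 * (84*d + 36*d^3) = -36*A^10 - 192*A^6 - 192*A^2 - 36*A^-2
  A^2 * (24 + 151*d^2 + 35*d^4) = 35*A^10 + 291*A^6 + 536*A^2 + 291*A^-2 + 35*A^-6
  A^0 * (72*d + 159*d^3 + 21*d^5) = -21*A^10 - 264*A^6 - 759*A^2 - 759*A^-2 - 264*A^-6 - 21*A^-10
  A^-2 * (98*d^2 + 105*d^4 + 7*d^6) = 7*A^10 + 147*A^6 + 623*A^2 + 966*A^-2 + 623*A^-6 + 147*A^-10 + 7*A^-14
  A^-4 * (76*d^3 + 43*d^5 + d^7) = -A^10 - 50*A^6 - 312*A^2 - 693*A^-2 - 693*A^-6 - 312*A^-10 - 50*A^-14 - A^-18
  A^-6 * (35*d^4 + 10*d^6) = 10*A^6 + 95*A^2 + 290*A^-2 + 410*A^-6 + 290*A^-10 + 95*A^-14 + 10*A^-18
  A^-8 * (9*d^5 + d^7) = -A^6 - 16*A^2 - 66*A^-2 - 125*A^-6 - 125*A^-10 - 66*A^-14 - 16*A^-18 - A^-22
  A^-10 * (d^6) = A^2 + 6*A^-2 + 15*A^-6 + 20*A^-10 + 15*A^-14 + 6*A^-18 + A^-22
Summing the groups: <K> = A^14 + A^6 - A^-2 + A^-6 - A^-10 + A^-14 - A^-18
Normalise by the writhe: (-A^3)^(-w) = (-A^3)^(-10) = A^-30, so f(A) = A^-30 * <K> = A^-16 + A^-24 - A^-32 + A^-36 - A^-40 + A^-44 - A^-48.
Substitute A = t^(-1/4), i.e. A^e → t^(-e/4): V(t) = -t^12 + t^11 - t^10 + t^9 - t^8 + t^6 + t^4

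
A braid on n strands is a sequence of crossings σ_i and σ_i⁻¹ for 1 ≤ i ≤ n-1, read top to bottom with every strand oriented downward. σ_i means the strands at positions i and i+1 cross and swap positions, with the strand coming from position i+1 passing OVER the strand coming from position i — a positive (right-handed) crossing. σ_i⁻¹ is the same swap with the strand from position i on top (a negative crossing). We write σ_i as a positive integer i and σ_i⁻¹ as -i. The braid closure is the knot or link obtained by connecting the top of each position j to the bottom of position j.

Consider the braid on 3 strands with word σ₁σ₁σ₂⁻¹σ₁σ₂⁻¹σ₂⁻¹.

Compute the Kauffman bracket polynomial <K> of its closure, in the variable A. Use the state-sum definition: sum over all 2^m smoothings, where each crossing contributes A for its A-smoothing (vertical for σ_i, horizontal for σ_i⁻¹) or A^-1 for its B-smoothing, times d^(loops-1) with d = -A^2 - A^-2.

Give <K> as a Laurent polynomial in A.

-A^12 + 2*A^8 - 2*A^4 + 3 - 2*A^-4 + 2*A^-8 - A^-12

Derivation:
Braid: s1 s1 s2^-1 s1 s2^-1 s2^-1 on 3 strands, 6 crossings.
Writhe w = (#positive) - (#negative) = 3 - 3 = 0.
State-sum expansion of <K>. There are 2^6 = 64 states.
Smooth each crossing (0=||, 1=⌣⌢); contribution A^(Σ sign_k(1-2s_k)) * d^(L-1).
Tabulate the states by total A-exponent and number of loops L (A-exp: L × count):
  A^6: L=4 ×1
  A^4: L=3 ×6
  A^2: L=2 ×14, L=4 ×1
  A^0: L=1 ×13, L=3 ×7
  A^-2: L=2 ×14, L=4 ×1
  A^-4: L=3 ×6
  A^-6: L=4 ×1
Each group contributes A^e * Σ count * d^(L-1):
Powers of d = -A^2 - A^-2: d^2 = A^4 + 2 + A^-4; d^3 = -A^6 - 3*A^2 - 3*A^-2 - A^-6.
  A^6 * (d^3) = -A^12 - 3*A^8 - 3*A^4 - 1
  A^4 * (6*d^2) = 6*A^8 + 12*A^4 + 6
  A^2 * (14*d + d^3) = -A^8 - 17*A^4 - 17 - A^-4
  A^0 * (13 + 7*d^2) = 7*A^4 + 27 + 7*A^-4
  A^-2 * (14*d + d^3) = -A^4 - 17 - 17*A^-4 - A^-8
  A^-4 * (6*d^2) = 6 + 12*A^-4 + 6*A^-8
  A^-6 * (d^3) = -1 - 3*A^-4 - 3*A^-8 - A^-12
Summing the groups: <K> = -A^12 + 2*A^8 - 2*A^4 + 3 - 2*A^-4 + 2*A^-8 - A^-12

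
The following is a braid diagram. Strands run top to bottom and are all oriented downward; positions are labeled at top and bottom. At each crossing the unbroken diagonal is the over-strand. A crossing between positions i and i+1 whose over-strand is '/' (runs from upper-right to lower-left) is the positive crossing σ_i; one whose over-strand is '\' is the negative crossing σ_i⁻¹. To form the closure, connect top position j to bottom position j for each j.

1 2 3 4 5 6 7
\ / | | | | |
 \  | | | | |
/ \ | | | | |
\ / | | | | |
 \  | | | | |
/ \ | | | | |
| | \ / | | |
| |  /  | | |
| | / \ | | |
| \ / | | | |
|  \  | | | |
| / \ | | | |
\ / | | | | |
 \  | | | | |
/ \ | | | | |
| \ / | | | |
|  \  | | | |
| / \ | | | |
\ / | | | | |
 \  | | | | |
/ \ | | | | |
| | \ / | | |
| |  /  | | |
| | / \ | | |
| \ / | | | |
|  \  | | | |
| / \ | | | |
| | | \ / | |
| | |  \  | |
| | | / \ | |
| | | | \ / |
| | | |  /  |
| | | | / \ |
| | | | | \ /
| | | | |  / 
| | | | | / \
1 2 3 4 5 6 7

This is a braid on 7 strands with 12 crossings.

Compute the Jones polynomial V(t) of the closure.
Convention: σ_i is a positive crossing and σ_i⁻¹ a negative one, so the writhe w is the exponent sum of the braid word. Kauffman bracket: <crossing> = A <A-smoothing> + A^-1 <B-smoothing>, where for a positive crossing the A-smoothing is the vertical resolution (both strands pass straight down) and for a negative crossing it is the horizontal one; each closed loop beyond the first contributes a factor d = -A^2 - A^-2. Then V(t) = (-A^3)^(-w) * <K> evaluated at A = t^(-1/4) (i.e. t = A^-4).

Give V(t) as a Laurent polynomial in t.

1 - t^-1 + 2*t^-2 - 2*t^-3 + 2*t^-4 - 2*t^-5 + 2*t^-6 - t^-7

Derivation:
Reading the diagram top to bottom ('/'-over between positions i,i+1 = s_i, '\'-over = s_i^-1): braid word = s1^-1 s1^-1 s3 s2^-1 s1^-1 s2^-1 s1^-1 s3 s2^-1 s4^-1 s5 s6.
The presented braid s1^-1 s1^-1 s3 s2^-1 s1^-1 s2^-1 s1^-1 s3 s2^-1 s4^-1 s5 s6 on 7 strands reduces by inverse Markov moves (closure unchanged at each step):
  Destabilize: the word has the form β·s6 where s6 occurs only as the final letter (β ∈ B_6); drop it and the last strand → 6 strands.
  Destabilize: the word has the form β·s5 where s5 occurs only as the final letter (β ∈ B_5); drop it and the last strand → 5 strands.
  Destabilize: the word has the form β·s4^-1 where s4^-1 occurs only as the final letter (β ∈ B_4); drop it and the last strand → 4 strands.
Reduced to β = s1^-1 s1^-1 s3 s2^-1 s1^-1 s2^-1 s1^-1 s3 s2^-1 on 4 strands, 9 crossings.
Compute on β:
Braid: s1^-1 s1^-1 s3 s2^-1 s1^-1 s2^-1 s1^-1 s3 s2^-1 on 4 strands, 9 crossings.
Writhe w = (#positive) - (#negative) = 2 - 7 = -5.
Enumerate smoothing states for the bracket polynomial. There are 2^9 = 512 states.
For each crossing: s=0 is the vertical smoothing, s=1 horizontal. Crossing k contributes A^(sign_k * (1 - 2*s_k)); loop factor d = -A^2 - A^-2.
Tabulate the states by total A-exponent and number of loops L (A-exp: L × count):
  A^9: L=3 ×1
  A^7: L=2 ×4, L=4 ×5
  A^5: L=1 ×4, L=3 ×26, L=5 ×6
  A^3: L=2 ×43, L=4 ×40, L=6 ×1
  A^1: L=1 ×23, L=3 ×92, L=5 ×11
  A^-1: L=2 ×91, L=4 ×34, L=6 ×1
  A^-3: L=1 ×32, L=3 ×48, L=5 ×4
  A^-5: L=2 ×28, L=4 ×8
  A^-7: L=3 ×9
  A^-9: L=4 ×1
Each group contributes A^e * Σ count * d^(L-1):
Powers of d = -A^2 - A^-2: d^2 = A^4 + 2 + A^-4; d^3 = -A^6 - 3*A^2 - 3*A^-2 - A^-6; d^4 = A^8 + 4*A^4 + 6 + 4*A^-4 + A^-8; d^5 = -A^10 - 5*A^6 - 10*A^2 - 10*A^-2 - 5*A^-6 - A^-10.
  A^9 * (d^2) = A^13 + 2*A^9 + A^5
  A^7 * (4*d + 5*d^3) = -5*A^13 - 19*A^9 - 19*A^5 - 5*A
  A^5 * (4 + 26*d^2 + 6*d^4) = 6*A^13 + 50*A^9 + 92*A^5 + 50*A + 6*A^-3
  A^3 * (43*d + 40*d^3 + d^5) = -A^13 - 45*A^9 - 173*A^5 - 173*A - 45*A^-3 - A^-7
  A^1 * (23 + 92*d^2 + 11*d^4) = 11*A^9 + 136*A^5 + 273*A + 136*A^-3 + 11*A^-7
  A^-1 * (91*d + 34*d^3 + d^5) = -A^9 - 39*A^5 - 203*A - 203*A^-3 - 39*A^-7 - A^-11
  A^-3 * (32 + 48*d^2 + 4*d^4) = 4*A^5 + 64*A + 152*A^-3 + 64*A^-7 + 4*A^-11
  A^-5 * (28*d + 8*d^3) = -8*A - 52*A^-3 - 52*A^-7 - 8*A^-11
  A^-7 * (9*d^2) = 9*A^-3 + 18*A^-7 + 9*A^-11
  A^-9 * (d^3) = -A^-3 - 3*A^-7 - 3*A^-11 - A^-15
Summing the groups: <K> = A^13 - 2*A^9 + 2*A^5 - 2*A + 2*A^-3 - 2*A^-7 + A^-11 - A^-15
Normalise by the writhe: (-A^3)^(-w) = (-A^3)^(5) = -A^15, so f(A) = -A^15 * <K> = -A^28 + 2*A^24 - 2*A^20 + 2*A^16 - 2*A^12 + 2*A^8 - A^4 + 1.
Substitute A = t^(-1/4), i.e. A^e → t^(-e/4): V(t) = 1 - t^-1 + 2*t^-2 - 2*t^-3 + 2*t^-4 - 2*t^-5 + 2*t^-6 - t^-7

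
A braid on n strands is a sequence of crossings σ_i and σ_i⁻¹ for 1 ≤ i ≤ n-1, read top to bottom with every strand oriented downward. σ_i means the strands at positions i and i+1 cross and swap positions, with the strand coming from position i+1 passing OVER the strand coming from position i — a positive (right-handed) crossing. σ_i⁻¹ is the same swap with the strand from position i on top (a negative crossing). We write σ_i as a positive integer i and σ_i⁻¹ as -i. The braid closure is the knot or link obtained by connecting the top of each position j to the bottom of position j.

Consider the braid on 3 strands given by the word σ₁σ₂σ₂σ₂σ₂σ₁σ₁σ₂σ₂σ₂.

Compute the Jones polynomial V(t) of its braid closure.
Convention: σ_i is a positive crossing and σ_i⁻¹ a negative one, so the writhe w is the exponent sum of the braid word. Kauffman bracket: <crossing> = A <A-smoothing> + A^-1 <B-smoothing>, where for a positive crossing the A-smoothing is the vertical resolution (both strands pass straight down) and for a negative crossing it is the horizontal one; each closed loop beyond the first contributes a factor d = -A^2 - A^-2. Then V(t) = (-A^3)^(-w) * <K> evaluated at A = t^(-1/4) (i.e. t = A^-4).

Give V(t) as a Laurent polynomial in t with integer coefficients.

-t^12 + t^11 - t^10 + t^9 - t^8 + t^6 + t^4

Derivation:
Braid: s1 s2 s2 s2 s2 s1 s1 s2 s2 s2 on 3 strands, 10 crossings.
Writhe w = (#positive) - (#negative) = 10 - 0 = 10.
State-sum expansion of <K>. There are 2^10 = 1024 states.
For each crossing: s=0 is the vertical smoothing, s=1 horizontal. Crossing k contributes A^(sign_k * (1 - 2*s_k)); loop factor d = -A^2 - A^-2.
Tabulate the states by total A-exponent and number of loops L (A-exp: L × count):
  A^10: L=3 ×1
  A^8: L=2 ×10
  A^6: L=1 ×21, L=3 ×24
  A^4: L=2 ×84, L=4 ×36
  A^2: L=1 ×24, L=3 ×151, L=5 ×35
  A^0: L=2 ×72, L=4 ×159, L=6 ×21
  A^-2: L=3 ×98, L=5 ×105, L=7 ×7
  A^-4: L=4 ×76, L=6 ×43, L=8 ×1
  A^-6: L=5 ×35, L=7 ×10
  A^-8: L=6 ×9, L=8 ×1
  A^-10: L=7 ×1
Each group contributes A^e * Σ count * d^(L-1):
Powers of d = -A^2 - A^-2: d^2 = A^4 + 2 + A^-4; d^3 = -A^6 - 3*A^2 - 3*A^-2 - A^-6; d^4 = A^8 + 4*A^4 + 6 + 4*A^-4 + A^-8; d^5 = -A^10 - 5*A^6 - 10*A^2 - 10*A^-2 - 5*A^-6 - A^-10; d^6 = A^12 + 6*A^8 + 15*A^4 + 20 + 15*A^-4 + 6*A^-8 + A^-12; d^7 = -A^14 - 7*A^10 - 21*A^6 - 35*A^2 - 35*A^-2 - 21*A^-6 - 7*A^-10 - A^-14.
  A^10 * (d^2) = A^14 + 2*A^10 + A^6
  A^8 * (10*d) = -10*A^10 - 10*A^6
  A^6 * (21 + 24*d^2) = 24*A^10 + 69*A^6 + 24*A^2
  A^4 * (84*d + 36*d^3) = -36*A^10 - 192*A^6 - 192*A^2 - 36*A^-2
  A^2 * (24 + 151*d^2 + 35*d^4) = 35*A^10 + 291*A^6 + 536*A^2 + 291*A^-2 + 35*A^-6
  A^0 * (72*d + 159*d^3 + 21*d^5) = -21*A^10 - 264*A^6 - 759*A^2 - 759*A^-2 - 264*A^-6 - 21*A^-10
  A^-2 * (98*d^2 + 105*d^4 + 7*d^6) = 7*A^10 + 147*A^6 + 623*A^2 + 966*A^-2 + 623*A^-6 + 147*A^-10 + 7*A^-14
  A^-4 * (76*d^3 + 43*d^5 + d^7) = -A^10 - 50*A^6 - 312*A^2 - 693*A^-2 - 693*A^-6 - 312*A^-10 - 50*A^-14 - A^-18
  A^-6 * (35*d^4 + 10*d^6) = 10*A^6 + 95*A^2 + 290*A^-2 + 410*A^-6 + 290*A^-10 + 95*A^-14 + 10*A^-18
  A^-8 * (9*d^5 + d^7) = -A^6 - 16*A^2 - 66*A^-2 - 125*A^-6 - 125*A^-10 - 66*A^-14 - 16*A^-18 - A^-22
  A^-10 * (d^6) = A^2 + 6*A^-2 + 15*A^-6 + 20*A^-10 + 15*A^-14 + 6*A^-18 + A^-22
Summing the groups: <K> = A^14 + A^6 - A^-2 + A^-6 - A^-10 + A^-14 - A^-18
Normalise by the writhe: (-A^3)^(-w) = (-A^3)^(-10) = A^-30, so f(A) = A^-30 * <K> = A^-16 + A^-24 - A^-32 + A^-36 - A^-40 + A^-44 - A^-48.
Substitute A = t^(-1/4), i.e. A^e → t^(-e/4): V(t) = -t^12 + t^11 - t^10 + t^9 - t^8 + t^6 + t^4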